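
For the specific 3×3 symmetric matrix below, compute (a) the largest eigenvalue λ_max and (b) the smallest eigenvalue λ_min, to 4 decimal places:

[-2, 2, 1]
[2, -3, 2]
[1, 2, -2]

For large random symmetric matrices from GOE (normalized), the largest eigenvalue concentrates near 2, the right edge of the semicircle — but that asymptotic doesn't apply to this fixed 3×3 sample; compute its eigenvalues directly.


Since M is real symmetric, all three eigenvalues are real; they are the roots of det(λI − M) = λ³ − (tr M) λ² + s λ − det M, where s is the sum of the principal 2×2 minors.
tr M = -2 + (-3) + (-2) = -7.
s = ((-2)·(-3) − 2²) + ((-2)·(-2) − 1²) + ((-3)·(-2) − 2²) = 2 + 3 + 2 = 7.
det M (expand along row 1) = (-2)·2 − 2·(-6) + 1·7 = 15.
Characteristic polynomial: λ³ + 7λ² + 7λ − 15 = 0.
Substitute λ = y + (tr M)/3 = y − 2.333333 to remove the quadratic term: y³ + p·y + q = 0 with p = s − (tr M)²/3 = -9.333333 and q = −2(tr M)³/27 + (tr M)·s/3 − det M = -5.925926.
Three real roots ⇒ use the trigonometric (Viète) form: r = 2√(−p/3) = 3.527668, φ = arccos(3q/(p·r)) = arccos(0.539949) = 1.000420 rad.
y_k = r·cos(φ/3 − 2πk/3) for k = 0, 1, 2 gives y = 3.333333, -0.666667, -2.666667.
λ_k = y_k − 2.333333 gives λ = 1.0000, -3.0000, -5.0000 (check: the sum is -7.0000 = tr M).

Hence λ_max = 1.0000 and λ_min = -5.0000.


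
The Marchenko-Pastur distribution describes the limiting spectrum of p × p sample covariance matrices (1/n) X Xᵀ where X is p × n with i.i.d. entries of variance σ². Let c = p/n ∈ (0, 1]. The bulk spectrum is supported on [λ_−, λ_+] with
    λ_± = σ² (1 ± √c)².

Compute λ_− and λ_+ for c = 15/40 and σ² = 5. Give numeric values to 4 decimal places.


c = 15/40 = 0.375000; √c = 0.612372.
λ_− = σ² (1 − √c)² = 5 · (1 − 0.612372)² = 5 · (0.387628)² = 0.751276.
λ_+ = σ² (1 + √c)² = 5 · (1 + 0.612372)² = 5 · (1.612372)² = 12.998724.

Rounded to 4 decimal places: λ_− ≈ 0.7513, λ_+ ≈ 12.9987.


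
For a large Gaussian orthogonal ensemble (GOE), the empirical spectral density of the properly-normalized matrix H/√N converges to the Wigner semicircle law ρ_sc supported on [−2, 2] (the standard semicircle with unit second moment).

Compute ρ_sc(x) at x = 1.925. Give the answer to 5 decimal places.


ρ_sc(x) = (1/(2π)) √(4 − x²). With x = 1.925:
  4 − x² = 4 − (1.925)² = 4 − 3.705625 = 0.294375.
  √(4 − x²) = 0.542563.
  1/(2π) = 0.159155.
  ρ_sc(1.925) = 0.159155 · 0.542563 = 0.086352.

Rounded to 5 decimal places: ρ_sc(1.925) ≈ 0.08635.


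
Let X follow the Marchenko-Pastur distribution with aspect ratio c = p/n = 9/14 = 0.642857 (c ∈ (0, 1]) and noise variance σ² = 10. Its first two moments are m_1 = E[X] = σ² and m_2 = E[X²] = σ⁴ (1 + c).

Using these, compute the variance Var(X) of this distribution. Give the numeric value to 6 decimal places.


m_1 = E[X] = σ² = 10, so m_1² = 100.
m_2 = E[X²] = σ⁴ (1 + c) = 100 · (1 + 0.642857) = 100 · 1.642857 = 164.285714.
(Note m_2 − m_1² simplifies to c · σ⁴ = 0.642857 · 100.)

Var(X) = m_2 − m_1² = 164.285714 − 100 = 64.285714.


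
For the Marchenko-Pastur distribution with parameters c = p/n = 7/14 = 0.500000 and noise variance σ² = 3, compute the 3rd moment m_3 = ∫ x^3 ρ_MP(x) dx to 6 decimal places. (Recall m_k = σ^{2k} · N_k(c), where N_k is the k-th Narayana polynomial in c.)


E[X³] = σ⁶ (1 + 3c + c²) (third MP moment). With σ² = 3 (so σ⁶ = 27) and c = 7/14 = 0.500000: E[X³] = 27 · (1 + 3·0.500000 + (0.500000)²) = 27 · 2.750000.

So E[X^3] = 74.250000.


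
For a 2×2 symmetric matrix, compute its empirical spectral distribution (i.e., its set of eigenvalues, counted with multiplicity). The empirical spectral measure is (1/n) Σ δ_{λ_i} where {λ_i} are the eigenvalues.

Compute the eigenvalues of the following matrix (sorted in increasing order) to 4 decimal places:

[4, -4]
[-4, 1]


Since M is real symmetric, both eigenvalues are real; they are the roots of det(λI − M) = λ² − (tr M) λ + det M.
tr M = 4 + 1 = 5.
det M = 4·1 − (-4)² = 4 − 16 = -12.
Characteristic polynomial: λ² − 5λ − 12 = 0.
Discriminant Δ = (tr M)² − 4·det M = 25 − (-48) = 73; √Δ = 8.544004.
λ = (tr M ± √Δ)/2 = (5 ± 8.544004)/2, giving (tr M − √Δ)/2 = -1.7720 and (tr M + √Δ)/2 = 6.7720.

Eigenvalues sorted in increasing order: [-1.7720, 6.7720].


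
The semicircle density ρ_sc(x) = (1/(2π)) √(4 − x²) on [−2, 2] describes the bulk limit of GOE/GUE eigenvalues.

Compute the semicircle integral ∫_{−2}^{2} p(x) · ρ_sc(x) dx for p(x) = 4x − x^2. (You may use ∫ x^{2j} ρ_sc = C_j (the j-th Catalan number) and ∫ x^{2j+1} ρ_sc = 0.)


Write p(x) = Σ a_i x^i, split into monomials and integrate each against ρ_sc separately.
Using ∫ x^{2j} ρ_sc = C_j = (1/(j+1)) C(2j, j) (Catalan numbers) and ∫ x^{2j+1} ρ_sc = 0 (odd monomials vanish by symmetry):
  i = 1 (odd): ∫ x^1 ρ_sc = 0 (vanishes)
  i = 2 (even): a_2 · C_{1} = -1 · 1 = -1

Summing the contributions: ∫_{−2}^{2} p(x) ρ_sc(x) dx = -1.


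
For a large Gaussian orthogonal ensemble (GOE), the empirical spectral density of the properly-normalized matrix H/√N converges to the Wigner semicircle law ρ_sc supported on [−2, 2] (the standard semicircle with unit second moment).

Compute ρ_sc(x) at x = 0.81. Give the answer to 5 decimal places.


ρ_sc(x) = (1/(2π)) √(4 − x²). With x = 0.81:
  4 − x² = 4 − (0.81)² = 4 − 0.656100 = 3.343900.
  √(4 − x²) = 1.828633.
  1/(2π) = 0.159155.
  ρ_sc(0.81) = 0.159155 · 1.828633 = 0.291036.

Rounded to 5 decimal places: ρ_sc(0.81) ≈ 0.29104.


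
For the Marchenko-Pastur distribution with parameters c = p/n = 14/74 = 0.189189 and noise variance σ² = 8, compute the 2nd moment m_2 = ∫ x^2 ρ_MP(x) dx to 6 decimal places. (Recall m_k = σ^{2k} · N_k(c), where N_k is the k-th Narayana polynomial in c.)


E[X²] = σ⁴ (1 + c) (second MP moment). With σ² = 8 (so σ⁴ = 64) and c = 14/74 = 0.189189: E[X²] = 64 · (1 + 0.189189) = 64 · 1.189189.

So E[X^2] = 76.108108.


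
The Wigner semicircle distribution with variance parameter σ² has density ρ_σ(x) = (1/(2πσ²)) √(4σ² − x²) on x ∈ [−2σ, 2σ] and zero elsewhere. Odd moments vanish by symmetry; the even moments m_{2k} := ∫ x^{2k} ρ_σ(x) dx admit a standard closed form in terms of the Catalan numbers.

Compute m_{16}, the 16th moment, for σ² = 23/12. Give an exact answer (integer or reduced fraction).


By the scaled semicircle moment identity, m_{2k} = σ^{2k} · C_k with k = 8.
C_8 = (1/(k+1)) · C(2k, k) = (1/9) · C(16, 8) = (1/9) · 12870 = 1430.
σ^{2k} = (σ²)^k = (23/12)^8 = 78310985281/429981696.

Therefore m_{16} = σ^{16} · C_8 = (78310985281/429981696) · 1430 = 55992354475915/214990848.


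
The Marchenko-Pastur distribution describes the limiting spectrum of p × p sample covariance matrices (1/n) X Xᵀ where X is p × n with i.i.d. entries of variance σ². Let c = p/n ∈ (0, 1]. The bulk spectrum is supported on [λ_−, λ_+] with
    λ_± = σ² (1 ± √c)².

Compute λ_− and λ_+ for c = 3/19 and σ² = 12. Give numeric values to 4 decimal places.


c = 3/19 = 0.157895; √c = 0.397360.
λ_− = σ² (1 − √c)² = 12 · (1 − 0.397360)² = 12 · (0.602640)² = 4.358104.
λ_+ = σ² (1 + √c)² = 12 · (1 + 0.397360)² = 12 · (1.397360)² = 23.431370.

Rounded to 4 decimal places: λ_− ≈ 4.3581, λ_+ ≈ 23.4314.


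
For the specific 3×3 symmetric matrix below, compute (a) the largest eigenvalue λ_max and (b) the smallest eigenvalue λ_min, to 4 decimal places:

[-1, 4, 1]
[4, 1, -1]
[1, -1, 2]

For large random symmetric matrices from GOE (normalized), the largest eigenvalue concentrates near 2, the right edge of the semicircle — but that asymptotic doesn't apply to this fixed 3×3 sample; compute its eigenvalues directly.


Since M is real symmetric, all three eigenvalues are real; they are the roots of det(λI − M) = λ³ − (tr M) λ² + s λ − det M, where s is the sum of the principal 2×2 minors.
tr M = -1 + 1 + 2 = 2.
s = ((-1)·1 − 4²) + ((-1)·2 − 1²) + (1·2 − (-1)²) = -17 + (-3) + 1 = -19.
det M (expand along row 1) = (-1)·1 − 4·9 + 1·(-5) = -42.
Characteristic polynomial: λ³ − 2λ² − 19λ + 42 = 0.
Substitute λ = y + (tr M)/3 = y + 0.666667 to remove the quadratic term: y³ + p·y + q = 0 with p = s − (tr M)²/3 = -20.333333 and q = −2(tr M)³/27 + (tr M)·s/3 − det M = 28.740741.
Three real roots ⇒ use the trigonometric (Viète) form: r = 2√(−p/3) = 5.206833, φ = arccos(3q/(p·r)) = arccos(-0.814399) = 2.522488 rad.
y_k = r·cos(φ/3 − 2πk/3) for k = 0, 1, 2 gives y = 3.472150, 1.624202, -5.096352.
λ_k = y_k + 0.666667 gives λ = 4.1388, 2.2909, -4.4297 (check: the sum is 2.0000 = tr M).

Hence λ_max = 4.1388 and λ_min = -4.4297.


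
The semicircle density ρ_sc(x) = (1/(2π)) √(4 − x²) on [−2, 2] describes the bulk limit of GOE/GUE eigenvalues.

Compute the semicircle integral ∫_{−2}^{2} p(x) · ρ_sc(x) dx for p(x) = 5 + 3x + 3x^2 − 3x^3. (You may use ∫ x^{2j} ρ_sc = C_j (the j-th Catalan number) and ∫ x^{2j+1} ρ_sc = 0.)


Write p(x) = Σ a_i x^i, split into monomials and integrate each against ρ_sc separately.
Using ∫ x^{2j} ρ_sc = C_j = (1/(j+1)) C(2j, j) (Catalan numbers) and ∫ x^{2j+1} ρ_sc = 0 (odd monomials vanish by symmetry):
  i = 0 (even): a_0 · C_{0} = 5 · 1 = 5
  i = 1 (odd): ∫ x^1 ρ_sc = 0 (vanishes)
  i = 2 (even): a_2 · C_{1} = 3 · 1 = 3
  i = 3 (odd): ∫ x^3 ρ_sc = 0 (vanishes)

Summing the contributions: ∫_{−2}^{2} p(x) ρ_sc(x) dx = 5 + 3 = 8.


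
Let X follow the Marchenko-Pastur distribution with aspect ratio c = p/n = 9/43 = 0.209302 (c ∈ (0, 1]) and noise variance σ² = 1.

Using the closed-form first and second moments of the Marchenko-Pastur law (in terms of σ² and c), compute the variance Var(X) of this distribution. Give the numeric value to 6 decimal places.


Recall the MP moments m_1 = E[X] = σ² and m_2 = E[X²] = σ⁴ (1 + c).
m_1 = E[X] = σ² = 1, so m_1² = 1.
m_2 = E[X²] = σ⁴ (1 + c) = 1 · (1 + 0.209302) = 1 · 1.209302 = 1.209302.
(Note m_2 − m_1² simplifies to c · σ⁴ = 0.209302 · 1.)

Var(X) = m_2 − m_1² = 1.209302 − 1 = 0.209302.


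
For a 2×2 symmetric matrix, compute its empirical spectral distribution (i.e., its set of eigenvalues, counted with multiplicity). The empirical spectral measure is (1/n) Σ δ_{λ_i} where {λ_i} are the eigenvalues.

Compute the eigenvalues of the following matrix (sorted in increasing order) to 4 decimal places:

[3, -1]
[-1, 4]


Since M is real symmetric, both eigenvalues are real; they are the roots of det(λI − M) = λ² − (tr M) λ + det M.
tr M = 3 + 4 = 7.
det M = 3·4 − (-1)² = 12 − 1 = 11.
Characteristic polynomial: λ² − 7λ + 11 = 0.
Discriminant Δ = (tr M)² − 4·det M = 49 − 44 = 5; √Δ = 2.236068.
λ = (tr M ± √Δ)/2 = (7 ± 2.236068)/2, giving (tr M − √Δ)/2 = 2.3820 and (tr M + √Δ)/2 = 4.6180.

Eigenvalues sorted in increasing order: [2.3820, 4.6180].


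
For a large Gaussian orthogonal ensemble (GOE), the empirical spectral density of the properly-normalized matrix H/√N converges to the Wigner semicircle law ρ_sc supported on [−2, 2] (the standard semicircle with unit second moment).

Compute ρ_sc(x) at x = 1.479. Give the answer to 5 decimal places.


ρ_sc(x) = (1/(2π)) √(4 − x²). With x = 1.479:
  4 − x² = 4 − (1.479)² = 4 − 2.187441 = 1.812559.
  √(4 − x²) = 1.346313.
  1/(2π) = 0.159155.
  ρ_sc(1.479) = 0.159155 · 1.346313 = 0.214272.

Rounded to 5 decimal places: ρ_sc(1.479) ≈ 0.21427.


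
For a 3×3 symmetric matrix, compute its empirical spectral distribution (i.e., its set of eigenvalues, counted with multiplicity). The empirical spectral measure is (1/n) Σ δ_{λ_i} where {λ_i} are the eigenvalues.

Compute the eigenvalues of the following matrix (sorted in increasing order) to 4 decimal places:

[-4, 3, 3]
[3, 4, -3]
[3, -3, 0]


Since M is real symmetric, all three eigenvalues are real; they are the roots of det(λI − M) = λ³ − (tr M) λ² + s λ − det M, where s is the sum of the principal 2×2 minors.
tr M = -4 + 4 + 0 = 0.
s = ((-4)·4 − 3²) + ((-4)·0 − 3²) + (4·0 − (-3)²) = -25 + (-9) + (-9) = -43.
det M (expand along row 1) = (-4)·(-9) − 3·9 + 3·(-21) = -54.
Characteristic polynomial: λ³ − 43λ + 54 = 0.
Substitute λ = y + (tr M)/3 = y + 0.000000 to remove the quadratic term: y³ + p·y + q = 0 with p = s − (tr M)²/3 = -43.000000 and q = −2(tr M)³/27 + (tr M)·s/3 − det M = 54.000000.
Three real roots ⇒ use the trigonometric (Viète) form: r = 2√(−p/3) = 7.571878, φ = arccos(3q/(p·r)) = arccos(-0.497557) = 2.091577 rad.
y_k = r·cos(φ/3 − 2πk/3) for k = 0, 1, 2 gives y = 5.804965, 1.307837, -7.112802.
λ_k = y_k + 0.000000 gives λ = 5.8050, 1.3078, -7.1128 (check: the sum is 0.0000 = tr M).

Eigenvalues sorted in increasing order: [-7.1128, 1.3078, 5.8050].


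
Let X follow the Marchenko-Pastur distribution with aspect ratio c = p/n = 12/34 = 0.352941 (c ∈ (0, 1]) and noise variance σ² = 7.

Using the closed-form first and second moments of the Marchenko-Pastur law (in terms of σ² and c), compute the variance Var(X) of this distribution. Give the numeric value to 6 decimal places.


Recall the MP moments m_1 = E[X] = σ² and m_2 = E[X²] = σ⁴ (1 + c).
m_1 = E[X] = σ² = 7, so m_1² = 49.
m_2 = E[X²] = σ⁴ (1 + c) = 49 · (1 + 0.352941) = 49 · 1.352941 = 66.294118.
(Note m_2 − m_1² simplifies to c · σ⁴ = 0.352941 · 49.)

Var(X) = m_2 − m_1² = 66.294118 − 49 = 17.294118.


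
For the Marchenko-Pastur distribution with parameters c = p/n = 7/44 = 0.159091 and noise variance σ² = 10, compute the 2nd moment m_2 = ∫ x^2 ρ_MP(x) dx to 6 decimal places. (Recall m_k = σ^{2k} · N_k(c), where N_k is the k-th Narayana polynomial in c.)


E[X²] = σ⁴ (1 + c) (second MP moment). With σ² = 10 (so σ⁴ = 100) and c = 7/44 = 0.159091: E[X²] = 100 · (1 + 0.159091) = 100 · 1.159091.

So E[X^2] = 115.909091.


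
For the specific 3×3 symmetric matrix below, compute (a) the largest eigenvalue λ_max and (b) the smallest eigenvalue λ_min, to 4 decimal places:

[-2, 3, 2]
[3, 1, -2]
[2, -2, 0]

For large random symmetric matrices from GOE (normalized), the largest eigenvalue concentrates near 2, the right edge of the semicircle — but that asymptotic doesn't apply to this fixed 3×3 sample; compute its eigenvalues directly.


Since M is real symmetric, all three eigenvalues are real; they are the roots of det(λI − M) = λ³ − (tr M) λ² + s λ − det M, where s is the sum of the principal 2×2 minors.
tr M = -2 + 1 + 0 = -1.
s = ((-2)·1 − 3²) + ((-2)·0 − 2²) + (1·0 − (-2)²) = -11 + (-4) + (-4) = -19.
det M (expand along row 1) = (-2)·(-4) − 3·4 + 2·(-8) = -20.
Characteristic polynomial: λ³ + λ² − 19λ + 20 = 0.
Substitute λ = y + (tr M)/3 = y − 0.333333 to remove the quadratic term: y³ + p·y + q = 0 with p = s − (tr M)²/3 = -19.333333 and q = −2(tr M)³/27 + (tr M)·s/3 − det M = 26.407407.
Three real roots ⇒ use the trigonometric (Viète) form: r = 2√(−p/3) = 5.077182, φ = arccos(3q/(p·r)) = arccos(-0.807082) = 2.509989 rad.
y_k = r·cos(φ/3 − 2πk/3) for k = 0, 1, 2 gives y = 3.401427, 1.563647, -4.965075.
λ_k = y_k − 0.333333 gives λ = 3.0681, 1.2303, -5.2984 (check: the sum is -1.0000 = tr M).

Hence λ_max = 3.0681 and λ_min = -5.2984.


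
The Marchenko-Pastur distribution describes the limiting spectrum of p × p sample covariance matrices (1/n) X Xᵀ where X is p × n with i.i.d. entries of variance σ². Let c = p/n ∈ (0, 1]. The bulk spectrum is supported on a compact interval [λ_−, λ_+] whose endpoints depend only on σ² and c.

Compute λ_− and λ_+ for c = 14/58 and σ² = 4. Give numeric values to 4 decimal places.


c = 14/58 = 0.241379; √c = 0.491304.
λ_− = σ² (1 − √c)² = 4 · (1 − 0.491304)² = 4 · (0.508696)² = 1.035088.
λ_+ = σ² (1 + √c)² = 4 · (1 + 0.491304)² = 4 · (1.491304)² = 8.895947.

Rounded to 4 decimal places: λ_− ≈ 1.0351, λ_+ ≈ 8.8959.


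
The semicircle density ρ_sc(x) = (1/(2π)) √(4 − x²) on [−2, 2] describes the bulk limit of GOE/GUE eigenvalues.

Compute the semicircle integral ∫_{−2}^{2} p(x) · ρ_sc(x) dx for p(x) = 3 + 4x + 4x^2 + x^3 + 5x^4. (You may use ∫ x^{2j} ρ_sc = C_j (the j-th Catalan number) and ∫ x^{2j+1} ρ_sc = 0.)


Write p(x) = Σ a_i x^i, split into monomials and integrate each against ρ_sc separately.
Using ∫ x^{2j} ρ_sc = C_j = (1/(j+1)) C(2j, j) (Catalan numbers) and ∫ x^{2j+1} ρ_sc = 0 (odd monomials vanish by symmetry):
  i = 0 (even): a_0 · C_{0} = 3 · 1 = 3
  i = 1 (odd): ∫ x^1 ρ_sc = 0 (vanishes)
  i = 2 (even): a_2 · C_{1} = 4 · 1 = 4
  i = 3 (odd): ∫ x^3 ρ_sc = 0 (vanishes)
  i = 4 (even): a_4 · C_{2} = 5 · 2 = 10

Summing the contributions: ∫_{−2}^{2} p(x) ρ_sc(x) dx = 3 + 4 + 10 = 17.


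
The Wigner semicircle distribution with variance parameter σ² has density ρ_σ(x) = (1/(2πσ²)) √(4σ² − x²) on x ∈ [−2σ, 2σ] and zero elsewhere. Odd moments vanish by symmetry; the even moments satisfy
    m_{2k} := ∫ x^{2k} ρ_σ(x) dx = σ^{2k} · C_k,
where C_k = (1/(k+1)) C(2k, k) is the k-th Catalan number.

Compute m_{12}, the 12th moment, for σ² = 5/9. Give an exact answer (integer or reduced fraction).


By the scaled semicircle moment identity, m_{2k} = σ^{2k} · C_k with k = 6.
C_6 = (1/(k+1)) · C(2k, k) = (1/7) · C(12, 6) = (1/7) · 924 = 132.
σ^{2k} = (σ²)^k = (5/9)^6 = 15625/531441.

Therefore m_{12} = σ^{12} · C_6 = (15625/531441) · 132 = 687500/177147.


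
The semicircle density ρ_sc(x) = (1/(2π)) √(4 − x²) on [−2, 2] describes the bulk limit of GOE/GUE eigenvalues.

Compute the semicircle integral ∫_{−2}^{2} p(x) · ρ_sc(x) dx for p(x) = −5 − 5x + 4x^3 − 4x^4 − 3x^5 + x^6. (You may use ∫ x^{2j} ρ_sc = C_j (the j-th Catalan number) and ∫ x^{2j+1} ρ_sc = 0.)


Write p(x) = Σ a_i x^i, split into monomials and integrate each against ρ_sc separately.
Using ∫ x^{2j} ρ_sc = C_j = (1/(j+1)) C(2j, j) (Catalan numbers) and ∫ x^{2j+1} ρ_sc = 0 (odd monomials vanish by symmetry):
  i = 0 (even): a_0 · C_{0} = -5 · 1 = -5
  i = 1 (odd): ∫ x^1 ρ_sc = 0 (vanishes)
  i = 3 (odd): ∫ x^3 ρ_sc = 0 (vanishes)
  i = 4 (even): a_4 · C_{2} = -4 · 2 = -8
  i = 5 (odd): ∫ x^5 ρ_sc = 0 (vanishes)
  i = 6 (even): a_6 · C_{3} = 1 · 5 = 5

Summing the contributions: ∫_{−2}^{2} p(x) ρ_sc(x) dx = (-5) + (-8) + 5 = -8.


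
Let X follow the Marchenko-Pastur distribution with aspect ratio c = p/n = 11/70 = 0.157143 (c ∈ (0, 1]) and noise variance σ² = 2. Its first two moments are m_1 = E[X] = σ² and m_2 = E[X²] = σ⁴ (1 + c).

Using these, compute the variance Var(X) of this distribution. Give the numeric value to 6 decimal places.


m_1 = E[X] = σ² = 2, so m_1² = 4.
m_2 = E[X²] = σ⁴ (1 + c) = 4 · (1 + 0.157143) = 4 · 1.157143 = 4.628571.
(Note m_2 − m_1² simplifies to c · σ⁴ = 0.157143 · 4.)

Var(X) = m_2 − m_1² = 4.628571 − 4 = 0.628571.


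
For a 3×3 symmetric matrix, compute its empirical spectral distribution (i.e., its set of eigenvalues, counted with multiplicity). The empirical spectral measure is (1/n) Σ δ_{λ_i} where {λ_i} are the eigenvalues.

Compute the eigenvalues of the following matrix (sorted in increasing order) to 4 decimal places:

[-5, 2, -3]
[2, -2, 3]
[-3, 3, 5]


Since M is real symmetric, all three eigenvalues are real; they are the roots of det(λI − M) = λ³ − (tr M) λ² + s λ − det M, where s is the sum of the principal 2×2 minors.
tr M = -5 + (-2) + 5 = -2.
s = ((-5)·(-2) − 2²) + ((-5)·5 − (-3)²) + ((-2)·5 − 3²) = 6 + (-34) + (-19) = -47.
det M (expand along row 1) = (-5)·(-19) − 2·19 + (-3)·0 = 57.
Characteristic polynomial: λ³ + 2λ² − 47λ − 57 = 0.
Substitute λ = y + (tr M)/3 = y − 0.666667 to remove the quadratic term: y³ + p·y + q = 0 with p = s − (tr M)²/3 = -48.333333 and q = −2(tr M)³/27 + (tr M)·s/3 − det M = -25.074074.
Three real roots ⇒ use the trigonometric (Viète) form: r = 2√(−p/3) = 8.027730, φ = arccos(3q/(p·r)) = arccos(0.193868) = 1.375693 rad.
y_k = r·cos(φ/3 − 2πk/3) for k = 0, 1, 2 gives y = 7.198377, -0.521712, -6.676665.
λ_k = y_k − 0.666667 gives λ = 6.5317, -1.1884, -7.3433 (check: the sum is -2.0000 = tr M).

Eigenvalues sorted in increasing order: [-7.3433, -1.1884, 6.5317].


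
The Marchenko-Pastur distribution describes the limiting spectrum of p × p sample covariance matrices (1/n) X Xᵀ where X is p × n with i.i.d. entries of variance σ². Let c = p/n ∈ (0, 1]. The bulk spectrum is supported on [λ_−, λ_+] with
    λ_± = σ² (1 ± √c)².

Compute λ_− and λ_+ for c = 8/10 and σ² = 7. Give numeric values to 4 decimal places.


c = 8/10 = 0.800000; √c = 0.894427.
λ_− = σ² (1 − √c)² = 7 · (1 − 0.894427)² = 7 · (0.105573)² = 0.078019.
λ_+ = σ² (1 + √c)² = 7 · (1 + 0.894427)² = 7 · (1.894427)² = 25.121981.

Rounded to 4 decimal places: λ_− ≈ 0.0780, λ_+ ≈ 25.1220.


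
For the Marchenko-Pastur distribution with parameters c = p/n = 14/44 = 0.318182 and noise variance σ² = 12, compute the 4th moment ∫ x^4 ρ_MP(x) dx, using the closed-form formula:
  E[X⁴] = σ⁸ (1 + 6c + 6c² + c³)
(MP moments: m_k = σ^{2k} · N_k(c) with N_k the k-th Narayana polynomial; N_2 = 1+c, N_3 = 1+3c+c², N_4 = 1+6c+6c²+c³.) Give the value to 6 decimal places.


E[X⁴] = σ⁸ (1 + 6c + 6c² + c³) (fourth MP moment). With σ² = 12 (so σ⁸ = 20736) and c = 14/44 = 0.318182: E[X⁴] = 20736 · (1 + 6·0.318182 + 6·(0.318182)² + (0.318182)³) = 20736 · 3.548742.

So E[X^4] = 73586.704733.


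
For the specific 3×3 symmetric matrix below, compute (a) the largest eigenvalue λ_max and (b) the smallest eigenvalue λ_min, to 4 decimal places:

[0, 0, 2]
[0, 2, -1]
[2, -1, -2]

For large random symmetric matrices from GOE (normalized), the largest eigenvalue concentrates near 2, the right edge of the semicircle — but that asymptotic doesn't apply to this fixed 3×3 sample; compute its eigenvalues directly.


Since M is real symmetric, all three eigenvalues are real; they are the roots of det(λI − M) = λ³ − (tr M) λ² + s λ − det M, where s is the sum of the principal 2×2 minors.
tr M = 0 + 2 + (-2) = 0.
s = (0·2 − 0²) + (0·(-2) − 2²) + (2·(-2) − (-1)²) = 0 + (-4) + (-5) = -9.
det M (expand along row 1) = 0·(-5) − 0·2 + 2·(-4) = -8.
Characteristic polynomial: λ³ − 9λ + 8 = 0.
Substitute λ = y + (tr M)/3 = y + 0.000000 to remove the quadratic term: y³ + p·y + q = 0 with p = s − (tr M)²/3 = -9.000000 and q = −2(tr M)³/27 + (tr M)·s/3 − det M = 8.000000.
Three real roots ⇒ use the trigonometric (Viète) form: r = 2√(−p/3) = 3.464102, φ = arccos(3q/(p·r)) = arccos(-0.769800) = 2.449325 rad.
y_k = r·cos(φ/3 − 2πk/3) for k = 0, 1, 2 gives y = 2.372281, 1.000000, -3.372281.
λ_k = y_k + 0.000000 gives λ = 2.3723, 1.0000, -3.3723 (check: the sum is 0.0000 = tr M).

Hence λ_max = 2.3723 and λ_min = -3.3723.


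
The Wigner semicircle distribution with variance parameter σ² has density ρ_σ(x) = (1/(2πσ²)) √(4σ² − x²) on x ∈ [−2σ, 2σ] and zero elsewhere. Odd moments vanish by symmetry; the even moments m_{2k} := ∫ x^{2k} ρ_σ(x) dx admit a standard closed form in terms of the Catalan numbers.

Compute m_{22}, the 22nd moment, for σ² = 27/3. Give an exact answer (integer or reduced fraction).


By the scaled semicircle moment identity, m_{2k} = σ^{2k} · C_k with k = 11.
C_11 = (1/(k+1)) · C(2k, k) = (1/12) · C(22, 11) = (1/12) · 705432 = 58786.
σ^{2k} = (σ²)^k = (27/3)^11 = 31381059609.

Therefore m_{22} = σ^{22} · C_11 = 31381059609 · 58786 = 1844766970174674.


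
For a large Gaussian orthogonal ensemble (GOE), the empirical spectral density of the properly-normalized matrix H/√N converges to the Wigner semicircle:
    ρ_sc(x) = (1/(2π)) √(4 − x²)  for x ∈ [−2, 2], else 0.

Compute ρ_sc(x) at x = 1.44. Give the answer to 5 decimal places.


ρ_sc(x) = (1/(2π)) √(4 − x²). With x = 1.44:
  4 − x² = 4 − (1.44)² = 4 − 2.073600 = 1.926400.
  √(4 − x²) = 1.387948.
  1/(2π) = 0.159155.
  ρ_sc(1.44) = 0.159155 · 1.387948 = 0.220899.

Rounded to 5 decimal places: ρ_sc(1.44) ≈ 0.22090.


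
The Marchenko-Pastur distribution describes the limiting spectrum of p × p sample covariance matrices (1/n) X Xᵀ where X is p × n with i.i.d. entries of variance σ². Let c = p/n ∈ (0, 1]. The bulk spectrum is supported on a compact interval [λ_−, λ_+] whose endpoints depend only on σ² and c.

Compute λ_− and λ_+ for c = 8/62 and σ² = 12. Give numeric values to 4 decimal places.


c = 8/62 = 0.129032; √c = 0.359211.
λ_− = σ² (1 − √c)² = 12 · (1 − 0.359211)² = 12 · (0.640789)² = 4.927333.
λ_+ = σ² (1 + √c)² = 12 · (1 + 0.359211)² = 12 · (1.359211)² = 22.169442.

Rounded to 4 decimal places: λ_− ≈ 4.9273, λ_+ ≈ 22.1694.


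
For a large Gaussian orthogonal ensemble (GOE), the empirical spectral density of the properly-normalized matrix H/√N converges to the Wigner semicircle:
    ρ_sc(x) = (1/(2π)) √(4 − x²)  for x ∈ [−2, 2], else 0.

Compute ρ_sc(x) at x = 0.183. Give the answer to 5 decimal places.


ρ_sc(x) = (1/(2π)) √(4 − x²). With x = 0.183:
  4 − x² = 4 − (0.183)² = 4 − 0.033489 = 3.966511.
  √(4 − x²) = 1.991610.
  1/(2π) = 0.159155.
  ρ_sc(0.183) = 0.159155 · 1.991610 = 0.316975.

Rounded to 5 decimal places: ρ_sc(0.183) ≈ 0.31697.


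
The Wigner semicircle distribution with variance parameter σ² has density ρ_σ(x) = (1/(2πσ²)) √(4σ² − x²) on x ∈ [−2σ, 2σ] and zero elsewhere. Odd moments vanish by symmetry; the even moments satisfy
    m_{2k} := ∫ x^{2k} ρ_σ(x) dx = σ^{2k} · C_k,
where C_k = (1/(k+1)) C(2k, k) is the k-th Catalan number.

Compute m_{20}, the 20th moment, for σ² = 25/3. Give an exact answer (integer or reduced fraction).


By the scaled semicircle moment identity, m_{2k} = σ^{2k} · C_k with k = 10.
C_10 = (1/(k+1)) · C(2k, k) = (1/11) · C(20, 10) = (1/11) · 184756 = 16796.
σ^{2k} = (σ²)^k = (25/3)^10 = 95367431640625/59049.

Therefore m_{20} = σ^{20} · C_10 = (95367431640625/59049) · 16796 = 1601791381835937500/59049.


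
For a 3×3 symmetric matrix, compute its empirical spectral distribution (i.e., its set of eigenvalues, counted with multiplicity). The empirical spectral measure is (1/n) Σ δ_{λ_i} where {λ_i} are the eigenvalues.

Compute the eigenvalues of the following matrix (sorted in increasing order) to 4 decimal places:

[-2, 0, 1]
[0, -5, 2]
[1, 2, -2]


Since M is real symmetric, all three eigenvalues are real; they are the roots of det(λI − M) = λ³ − (tr M) λ² + s λ − det M, where s is the sum of the principal 2×2 minors.
tr M = -2 + (-5) + (-2) = -9.
s = ((-2)·(-5) − 0²) + ((-2)·(-2) − 1²) + ((-5)·(-2) − 2²) = 10 + 3 + 6 = 19.
det M (expand along row 1) = (-2)·6 − 0·(-2) + 1·5 = -7.
Characteristic polynomial: λ³ + 9λ² + 19λ + 7 = 0.
Substitute λ = y + (tr M)/3 = y − 3.000000 to remove the quadratic term: y³ + p·y + q = 0 with p = s − (tr M)²/3 = -8.000000 and q = −2(tr M)³/27 + (tr M)·s/3 − det M = 4.000000.
Three real roots ⇒ use the trigonometric (Viète) form: r = 2√(−p/3) = 3.265986, φ = arccos(3q/(p·r)) = arccos(-0.459279) = 2.047980 rad.
y_k = r·cos(φ/3 − 2πk/3) for k = 0, 1, 2 gives y = 2.534070, 0.517304, -3.051374.
λ_k = y_k − 3.000000 gives λ = -0.4659, -2.4827, -6.0514 (check: the sum is -9.0000 = tr M).

Eigenvalues sorted in increasing order: [-6.0514, -2.4827, -0.4659].


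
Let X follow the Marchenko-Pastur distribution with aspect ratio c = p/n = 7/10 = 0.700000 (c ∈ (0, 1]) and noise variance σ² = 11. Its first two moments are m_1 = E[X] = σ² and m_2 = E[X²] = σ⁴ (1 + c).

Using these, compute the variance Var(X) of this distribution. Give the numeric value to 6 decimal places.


m_1 = E[X] = σ² = 11, so m_1² = 121.
m_2 = E[X²] = σ⁴ (1 + c) = 121 · (1 + 0.700000) = 121 · 1.700000 = 205.700000.
(Note m_2 − m_1² simplifies to c · σ⁴ = 0.700000 · 121.)

Var(X) = m_2 − m_1² = 205.700000 − 121 = 84.700000.


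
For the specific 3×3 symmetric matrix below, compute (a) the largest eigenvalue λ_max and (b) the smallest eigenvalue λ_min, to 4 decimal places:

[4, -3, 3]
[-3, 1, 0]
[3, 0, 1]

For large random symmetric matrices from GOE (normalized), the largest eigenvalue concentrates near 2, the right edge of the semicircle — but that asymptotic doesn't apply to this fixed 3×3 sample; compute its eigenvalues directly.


Since M is real symmetric, all three eigenvalues are real; they are the roots of det(λI − M) = λ³ − (tr M) λ² + s λ − det M, where s is the sum of the principal 2×2 minors.
tr M = 4 + 1 + 1 = 6.
s = (4·1 − (-3)²) + (4·1 − 3²) + (1·1 − 0²) = -5 + (-5) + 1 = -9.
det M (expand along row 1) = 4·1 − (-3)·(-3) + 3·(-3) = -14.
Characteristic polynomial: λ³ − 6λ² − 9λ + 14 = 0.
Substitute λ = y + (tr M)/3 = y + 2.000000 to remove the quadratic term: y³ + p·y + q = 0 with p = s − (tr M)²/3 = -21.000000 and q = −2(tr M)³/27 + (tr M)·s/3 − det M = -20.000000.
Three real roots ⇒ use the trigonometric (Viète) form: r = 2√(−p/3) = 5.291503, φ = arccos(3q/(p·r)) = arccos(0.539949) = 1.000420 rad.
y_k = r·cos(φ/3 − 2πk/3) for k = 0, 1, 2 gives y = 5.000000, -1.000000, -4.000000.
λ_k = y_k + 2.000000 gives λ = 7.0000, 1.0000, -2.0000 (check: the sum is 6.0000 = tr M).

Hence λ_max = 7.0000 and λ_min = -2.0000.


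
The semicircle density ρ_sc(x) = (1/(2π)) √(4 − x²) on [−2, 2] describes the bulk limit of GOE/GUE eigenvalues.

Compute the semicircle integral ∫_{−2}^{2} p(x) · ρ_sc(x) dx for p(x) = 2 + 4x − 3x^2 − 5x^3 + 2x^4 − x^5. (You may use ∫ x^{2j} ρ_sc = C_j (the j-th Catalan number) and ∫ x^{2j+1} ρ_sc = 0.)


Write p(x) = Σ a_i x^i, split into monomials and integrate each against ρ_sc separately.
Using ∫ x^{2j} ρ_sc = C_j = (1/(j+1)) C(2j, j) (Catalan numbers) and ∫ x^{2j+1} ρ_sc = 0 (odd monomials vanish by symmetry):
  i = 0 (even): a_0 · C_{0} = 2 · 1 = 2
  i = 1 (odd): ∫ x^1 ρ_sc = 0 (vanishes)
  i = 2 (even): a_2 · C_{1} = -3 · 1 = -3
  i = 3 (odd): ∫ x^3 ρ_sc = 0 (vanishes)
  i = 4 (even): a_4 · C_{2} = 2 · 2 = 4
  i = 5 (odd): ∫ x^5 ρ_sc = 0 (vanishes)

Summing the contributions: ∫_{−2}^{2} p(x) ρ_sc(x) dx = 2 + (-3) + 4 = 3.


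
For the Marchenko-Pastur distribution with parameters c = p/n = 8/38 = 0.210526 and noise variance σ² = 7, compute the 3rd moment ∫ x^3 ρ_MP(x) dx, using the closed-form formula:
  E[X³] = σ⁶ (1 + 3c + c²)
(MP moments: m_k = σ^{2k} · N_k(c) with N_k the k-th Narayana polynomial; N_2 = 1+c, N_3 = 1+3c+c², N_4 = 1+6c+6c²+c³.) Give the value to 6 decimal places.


E[X³] = σ⁶ (1 + 3c + c²) (third MP moment). With σ² = 7 (so σ⁶ = 343) and c = 8/38 = 0.210526: E[X³] = 343 · (1 + 3·0.210526 + (0.210526)²) = 343 · 1.675900.

So E[X^3] = 574.833795.


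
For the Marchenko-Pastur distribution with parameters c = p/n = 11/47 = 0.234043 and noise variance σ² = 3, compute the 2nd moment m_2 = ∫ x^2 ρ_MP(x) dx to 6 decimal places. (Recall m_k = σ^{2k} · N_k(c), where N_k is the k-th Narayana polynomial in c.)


E[X²] = σ⁴ (1 + c) (second MP moment). With σ² = 3 (so σ⁴ = 9) and c = 11/47 = 0.234043: E[X²] = 9 · (1 + 0.234043) = 9 · 1.234043.

So E[X^2] = 11.106383.


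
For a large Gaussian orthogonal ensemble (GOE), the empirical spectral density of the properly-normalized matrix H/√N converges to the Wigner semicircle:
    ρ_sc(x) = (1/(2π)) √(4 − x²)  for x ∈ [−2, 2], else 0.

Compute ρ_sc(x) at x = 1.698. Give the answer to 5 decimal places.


ρ_sc(x) = (1/(2π)) √(4 − x²). With x = 1.698:
  4 − x² = 4 − (1.698)² = 4 − 2.883204 = 1.116796.
  √(4 − x²) = 1.056786.
  1/(2π) = 0.159155.
  ρ_sc(1.698) = 0.159155 · 1.056786 = 0.168193.

Rounded to 5 decimal places: ρ_sc(1.698) ≈ 0.16819.


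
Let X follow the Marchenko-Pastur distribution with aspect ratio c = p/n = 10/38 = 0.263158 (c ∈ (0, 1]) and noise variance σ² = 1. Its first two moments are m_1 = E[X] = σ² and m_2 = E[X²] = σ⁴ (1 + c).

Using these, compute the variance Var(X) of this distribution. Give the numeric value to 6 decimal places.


m_1 = E[X] = σ² = 1, so m_1² = 1.
m_2 = E[X²] = σ⁴ (1 + c) = 1 · (1 + 0.263158) = 1 · 1.263158 = 1.263158.
(Note m_2 − m_1² simplifies to c · σ⁴ = 0.263158 · 1.)

Var(X) = m_2 − m_1² = 1.263158 − 1 = 0.263158.


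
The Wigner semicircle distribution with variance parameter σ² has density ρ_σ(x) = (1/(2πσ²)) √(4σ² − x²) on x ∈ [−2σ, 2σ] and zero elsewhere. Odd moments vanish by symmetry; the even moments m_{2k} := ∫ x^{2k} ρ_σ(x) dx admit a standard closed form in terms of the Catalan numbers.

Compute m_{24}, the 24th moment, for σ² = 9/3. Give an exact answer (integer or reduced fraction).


By the scaled semicircle moment identity, m_{2k} = σ^{2k} · C_k with k = 12.
C_12 = (1/(k+1)) · C(2k, k) = (1/13) · C(24, 12) = (1/13) · 2704156 = 208012.
σ^{2k} = (σ²)^k = (9/3)^12 = 531441.

Therefore m_{24} = σ^{24} · C_12 = 531441 · 208012 = 110546105292.


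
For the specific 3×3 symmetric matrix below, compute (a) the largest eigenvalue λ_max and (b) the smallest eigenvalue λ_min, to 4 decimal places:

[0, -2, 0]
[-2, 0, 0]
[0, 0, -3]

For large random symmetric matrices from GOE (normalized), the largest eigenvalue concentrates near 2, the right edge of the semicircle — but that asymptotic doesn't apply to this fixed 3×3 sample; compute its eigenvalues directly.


Since M is real symmetric, all three eigenvalues are real; they are the roots of det(λI − M) = λ³ − (tr M) λ² + s λ − det M, where s is the sum of the principal 2×2 minors.
tr M = 0 + 0 + (-3) = -3.
s = (0·0 − (-2)²) + (0·(-3) − 0²) + (0·(-3) − 0²) = -4 + 0 + 0 = -4.
det M (expand along row 1) = 0·0 − (-2)·6 + 0·0 = 12.
Characteristic polynomial: λ³ + 3λ² − 4λ − 12 = 0.
Substitute λ = y + (tr M)/3 = y − 1.000000 to remove the quadratic term: y³ + p·y + q = 0 with p = s − (tr M)²/3 = -7.000000 and q = −2(tr M)³/27 + (tr M)·s/3 − det M = -6.000000.
Three real roots ⇒ use the trigonometric (Viète) form: r = 2√(−p/3) = 3.055050, φ = arccos(3q/(p·r)) = arccos(0.841698) = 0.570377 rad.
y_k = r·cos(φ/3 − 2πk/3) for k = 0, 1, 2 gives y = 3.000000, -1.000000, -2.000000.
λ_k = y_k − 1.000000 gives λ = 2.0000, -2.0000, -3.0000 (check: the sum is -3.0000 = tr M).

Hence λ_max = 2.0000 and λ_min = -3.0000.


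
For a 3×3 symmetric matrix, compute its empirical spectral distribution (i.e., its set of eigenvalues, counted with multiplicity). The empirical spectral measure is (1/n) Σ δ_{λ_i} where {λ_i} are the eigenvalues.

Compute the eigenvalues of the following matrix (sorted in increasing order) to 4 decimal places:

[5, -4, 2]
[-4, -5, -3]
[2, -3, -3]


Since M is real symmetric, all three eigenvalues are real; they are the roots of det(λI − M) = λ³ − (tr M) λ² + s λ − det M, where s is the sum of the principal 2×2 minors.
tr M = 5 + (-5) + (-3) = -3.
s = (5·(-5) − (-4)²) + (5·(-3) − 2²) + ((-5)·(-3) − (-3)²) = -41 + (-19) + 6 = -54.
det M (expand along row 1) = 5·6 − (-4)·18 + 2·22 = 146.
Characteristic polynomial: λ³ + 3λ² − 54λ − 146 = 0.
Substitute λ = y + (tr M)/3 = y − 1.000000 to remove the quadratic term: y³ + p·y + q = 0 with p = s − (tr M)²/3 = -57.000000 and q = −2(tr M)³/27 + (tr M)·s/3 − det M = -90.000000.
Three real roots ⇒ use the trigonometric (Viète) form: r = 2√(−p/3) = 8.717798, φ = arccos(3q/(p·r)) = arccos(0.543353) = 0.996370 rad.
y_k = r·cos(φ/3 − 2πk/3) for k = 0, 1, 2 gives y = 8.241389, -1.659062, -6.582327.
λ_k = y_k − 1.000000 gives λ = 7.2414, -2.6591, -7.5823 (check: the sum is -3.0000 = tr M).

Eigenvalues sorted in increasing order: [-7.5823, -2.6591, 7.2414].


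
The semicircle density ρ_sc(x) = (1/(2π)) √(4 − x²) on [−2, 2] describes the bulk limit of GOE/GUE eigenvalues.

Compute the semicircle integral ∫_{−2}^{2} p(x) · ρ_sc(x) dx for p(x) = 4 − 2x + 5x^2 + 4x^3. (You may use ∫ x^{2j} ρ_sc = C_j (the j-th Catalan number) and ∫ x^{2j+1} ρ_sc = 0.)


Write p(x) = Σ a_i x^i, split into monomials and integrate each against ρ_sc separately.
Using ∫ x^{2j} ρ_sc = C_j = (1/(j+1)) C(2j, j) (Catalan numbers) and ∫ x^{2j+1} ρ_sc = 0 (odd monomials vanish by symmetry):
  i = 0 (even): a_0 · C_{0} = 4 · 1 = 4
  i = 1 (odd): ∫ x^1 ρ_sc = 0 (vanishes)
  i = 2 (even): a_2 · C_{1} = 5 · 1 = 5
  i = 3 (odd): ∫ x^3 ρ_sc = 0 (vanishes)

Summing the contributions: ∫_{−2}^{2} p(x) ρ_sc(x) dx = 4 + 5 = 9.


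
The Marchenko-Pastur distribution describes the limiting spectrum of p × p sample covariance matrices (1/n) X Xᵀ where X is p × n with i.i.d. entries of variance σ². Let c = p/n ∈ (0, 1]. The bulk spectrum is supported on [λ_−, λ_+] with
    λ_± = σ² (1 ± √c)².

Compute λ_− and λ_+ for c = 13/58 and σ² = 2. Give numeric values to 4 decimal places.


c = 13/58 = 0.224138; √c = 0.473432.
λ_− = σ² (1 − √c)² = 2 · (1 − 0.473432)² = 2 · (0.526568)² = 0.554548.
λ_+ = σ² (1 + √c)² = 2 · (1 + 0.473432)² = 2 · (1.473432)² = 4.342004.

Rounded to 4 decimal places: λ_− ≈ 0.5545, λ_+ ≈ 4.3420.


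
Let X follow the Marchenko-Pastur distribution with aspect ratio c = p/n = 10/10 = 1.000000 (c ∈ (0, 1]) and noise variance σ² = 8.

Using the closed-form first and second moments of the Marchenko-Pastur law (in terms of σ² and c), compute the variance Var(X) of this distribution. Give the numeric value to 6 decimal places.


Recall the MP moments m_1 = E[X] = σ² and m_2 = E[X²] = σ⁴ (1 + c).
m_1 = E[X] = σ² = 8, so m_1² = 64.
m_2 = E[X²] = σ⁴ (1 + c) = 64 · (1 + 1.000000) = 64 · 2.000000 = 128.000000.
(Note m_2 − m_1² simplifies to c · σ⁴ = 1.000000 · 64.)

Var(X) = m_2 − m_1² = 128.000000 − 64 = 64.000000.


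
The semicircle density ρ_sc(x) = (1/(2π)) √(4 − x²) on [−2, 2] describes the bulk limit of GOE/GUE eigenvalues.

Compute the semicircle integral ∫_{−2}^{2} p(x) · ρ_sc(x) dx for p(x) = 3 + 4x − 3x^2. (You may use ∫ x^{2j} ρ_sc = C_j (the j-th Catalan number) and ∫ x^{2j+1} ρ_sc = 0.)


Write p(x) = Σ a_i x^i, split into monomials and integrate each against ρ_sc separately.
Using ∫ x^{2j} ρ_sc = C_j = (1/(j+1)) C(2j, j) (Catalan numbers) and ∫ x^{2j+1} ρ_sc = 0 (odd monomials vanish by symmetry):
  i = 0 (even): a_0 · C_{0} = 3 · 1 = 3
  i = 1 (odd): ∫ x^1 ρ_sc = 0 (vanishes)
  i = 2 (even): a_2 · C_{1} = -3 · 1 = -3

Summing the contributions: ∫_{−2}^{2} p(x) ρ_sc(x) dx = 3 + (-3) = 0.


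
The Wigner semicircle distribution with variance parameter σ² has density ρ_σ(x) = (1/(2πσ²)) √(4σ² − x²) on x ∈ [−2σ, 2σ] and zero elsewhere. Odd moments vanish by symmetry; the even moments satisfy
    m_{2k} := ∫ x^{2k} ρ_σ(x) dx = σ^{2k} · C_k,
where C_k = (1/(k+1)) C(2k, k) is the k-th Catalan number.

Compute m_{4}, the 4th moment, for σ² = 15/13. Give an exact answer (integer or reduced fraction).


By the scaled semicircle moment identity, m_{2k} = σ^{2k} · C_k with k = 2.
C_2 = (1/(k+1)) · C(2k, k) = (1/3) · C(4, 2) = (1/3) · 6 = 2.
σ^{2k} = (σ²)^k = (15/13)^2 = 225/169.

Therefore m_{4} = σ^{4} · C_2 = (225/169) · 2 = 450/169.


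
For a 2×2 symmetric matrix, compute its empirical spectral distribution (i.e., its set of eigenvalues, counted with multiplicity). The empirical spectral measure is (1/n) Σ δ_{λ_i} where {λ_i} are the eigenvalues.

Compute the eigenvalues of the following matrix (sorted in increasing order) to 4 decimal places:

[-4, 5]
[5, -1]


Since M is real symmetric, both eigenvalues are real; they are the roots of det(λI − M) = λ² − (tr M) λ + det M.
tr M = -4 + (-1) = -5.
det M = (-4)·(-1) − 5² = 4 − 25 = -21.
Characteristic polynomial: λ² + 5λ − 21 = 0.
Discriminant Δ = (tr M)² − 4·det M = 25 − (-84) = 109; √Δ = 10.440307.
λ = (tr M ± √Δ)/2 = (-5 ± 10.440307)/2, giving (tr M − √Δ)/2 = -7.7202 and (tr M + √Δ)/2 = 2.7202.

Eigenvalues sorted in increasing order: [-7.7202, 2.7202].
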